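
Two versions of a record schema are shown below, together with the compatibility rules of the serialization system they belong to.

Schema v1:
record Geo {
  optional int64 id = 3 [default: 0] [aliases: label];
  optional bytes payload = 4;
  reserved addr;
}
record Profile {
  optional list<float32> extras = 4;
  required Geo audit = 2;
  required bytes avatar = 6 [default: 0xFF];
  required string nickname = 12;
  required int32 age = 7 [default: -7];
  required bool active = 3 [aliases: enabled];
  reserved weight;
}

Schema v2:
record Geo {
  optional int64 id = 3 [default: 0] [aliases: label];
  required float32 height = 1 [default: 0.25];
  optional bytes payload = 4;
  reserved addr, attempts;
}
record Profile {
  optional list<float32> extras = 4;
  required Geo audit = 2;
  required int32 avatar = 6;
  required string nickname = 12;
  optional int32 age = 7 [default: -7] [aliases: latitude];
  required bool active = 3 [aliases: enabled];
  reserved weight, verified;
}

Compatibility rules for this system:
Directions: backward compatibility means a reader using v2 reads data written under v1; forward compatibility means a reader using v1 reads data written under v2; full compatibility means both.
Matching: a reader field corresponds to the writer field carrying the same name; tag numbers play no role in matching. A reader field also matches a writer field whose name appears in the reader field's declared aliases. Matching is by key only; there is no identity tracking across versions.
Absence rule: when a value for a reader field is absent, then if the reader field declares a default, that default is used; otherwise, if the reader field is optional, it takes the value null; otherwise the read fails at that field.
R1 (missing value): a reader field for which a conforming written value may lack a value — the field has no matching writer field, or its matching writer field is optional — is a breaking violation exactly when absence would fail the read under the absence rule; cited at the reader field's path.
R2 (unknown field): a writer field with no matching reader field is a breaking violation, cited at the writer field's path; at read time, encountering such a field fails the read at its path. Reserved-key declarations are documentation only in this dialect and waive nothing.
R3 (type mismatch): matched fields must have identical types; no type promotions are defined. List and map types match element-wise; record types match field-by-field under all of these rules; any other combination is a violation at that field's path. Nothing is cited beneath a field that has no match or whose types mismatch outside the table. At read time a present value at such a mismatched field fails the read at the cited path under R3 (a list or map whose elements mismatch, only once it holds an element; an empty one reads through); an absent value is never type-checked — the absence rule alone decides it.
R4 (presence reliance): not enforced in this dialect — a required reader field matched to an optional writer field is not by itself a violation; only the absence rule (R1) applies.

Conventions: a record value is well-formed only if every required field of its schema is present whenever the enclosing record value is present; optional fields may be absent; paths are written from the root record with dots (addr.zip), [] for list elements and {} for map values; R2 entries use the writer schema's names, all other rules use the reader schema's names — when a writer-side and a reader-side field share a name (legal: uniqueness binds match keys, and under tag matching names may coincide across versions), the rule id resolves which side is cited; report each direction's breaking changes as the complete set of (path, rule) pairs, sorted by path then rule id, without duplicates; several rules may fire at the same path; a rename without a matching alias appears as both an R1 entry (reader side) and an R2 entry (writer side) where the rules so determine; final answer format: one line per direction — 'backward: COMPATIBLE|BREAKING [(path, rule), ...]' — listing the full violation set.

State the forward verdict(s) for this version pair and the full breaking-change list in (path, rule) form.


the writer's type comes first in each Profile pair
forward on Profile — v1 reading data written by v2:
  extras: paired with writer extras (list<float32> -> list<float32>; writer optional)
  audit: paired with writer audit (Geo -> Geo; writer required)
  avatar: paired with writer avatar (int32 -> bytes; writer required)
  nickname: paired with writer nickname (string -> string; writer required)
  age: paired with writer age (int32 -> int32; writer optional)
  active: paired with writer active (bool -> bool; writer required)
  audit.id: paired with writer audit.id (int64 -> int64; writer optional)
  audit.payload: paired with writer audit.payload (bytes -> bytes; writer optional)
  audit.height (writer side), unknown to reader
  breaking: (audit.height, R2)
  breaking: (avatar, R3)
  forward on Profile therefore BREAKING (2)
the rest of the Profile diff is inert for this question:
  field age in record Profile: required changed to optional -> inert for the asked Profile verdict: nothing fires

forward: BREAKING [(audit.height, R2), (avatar, R3)]


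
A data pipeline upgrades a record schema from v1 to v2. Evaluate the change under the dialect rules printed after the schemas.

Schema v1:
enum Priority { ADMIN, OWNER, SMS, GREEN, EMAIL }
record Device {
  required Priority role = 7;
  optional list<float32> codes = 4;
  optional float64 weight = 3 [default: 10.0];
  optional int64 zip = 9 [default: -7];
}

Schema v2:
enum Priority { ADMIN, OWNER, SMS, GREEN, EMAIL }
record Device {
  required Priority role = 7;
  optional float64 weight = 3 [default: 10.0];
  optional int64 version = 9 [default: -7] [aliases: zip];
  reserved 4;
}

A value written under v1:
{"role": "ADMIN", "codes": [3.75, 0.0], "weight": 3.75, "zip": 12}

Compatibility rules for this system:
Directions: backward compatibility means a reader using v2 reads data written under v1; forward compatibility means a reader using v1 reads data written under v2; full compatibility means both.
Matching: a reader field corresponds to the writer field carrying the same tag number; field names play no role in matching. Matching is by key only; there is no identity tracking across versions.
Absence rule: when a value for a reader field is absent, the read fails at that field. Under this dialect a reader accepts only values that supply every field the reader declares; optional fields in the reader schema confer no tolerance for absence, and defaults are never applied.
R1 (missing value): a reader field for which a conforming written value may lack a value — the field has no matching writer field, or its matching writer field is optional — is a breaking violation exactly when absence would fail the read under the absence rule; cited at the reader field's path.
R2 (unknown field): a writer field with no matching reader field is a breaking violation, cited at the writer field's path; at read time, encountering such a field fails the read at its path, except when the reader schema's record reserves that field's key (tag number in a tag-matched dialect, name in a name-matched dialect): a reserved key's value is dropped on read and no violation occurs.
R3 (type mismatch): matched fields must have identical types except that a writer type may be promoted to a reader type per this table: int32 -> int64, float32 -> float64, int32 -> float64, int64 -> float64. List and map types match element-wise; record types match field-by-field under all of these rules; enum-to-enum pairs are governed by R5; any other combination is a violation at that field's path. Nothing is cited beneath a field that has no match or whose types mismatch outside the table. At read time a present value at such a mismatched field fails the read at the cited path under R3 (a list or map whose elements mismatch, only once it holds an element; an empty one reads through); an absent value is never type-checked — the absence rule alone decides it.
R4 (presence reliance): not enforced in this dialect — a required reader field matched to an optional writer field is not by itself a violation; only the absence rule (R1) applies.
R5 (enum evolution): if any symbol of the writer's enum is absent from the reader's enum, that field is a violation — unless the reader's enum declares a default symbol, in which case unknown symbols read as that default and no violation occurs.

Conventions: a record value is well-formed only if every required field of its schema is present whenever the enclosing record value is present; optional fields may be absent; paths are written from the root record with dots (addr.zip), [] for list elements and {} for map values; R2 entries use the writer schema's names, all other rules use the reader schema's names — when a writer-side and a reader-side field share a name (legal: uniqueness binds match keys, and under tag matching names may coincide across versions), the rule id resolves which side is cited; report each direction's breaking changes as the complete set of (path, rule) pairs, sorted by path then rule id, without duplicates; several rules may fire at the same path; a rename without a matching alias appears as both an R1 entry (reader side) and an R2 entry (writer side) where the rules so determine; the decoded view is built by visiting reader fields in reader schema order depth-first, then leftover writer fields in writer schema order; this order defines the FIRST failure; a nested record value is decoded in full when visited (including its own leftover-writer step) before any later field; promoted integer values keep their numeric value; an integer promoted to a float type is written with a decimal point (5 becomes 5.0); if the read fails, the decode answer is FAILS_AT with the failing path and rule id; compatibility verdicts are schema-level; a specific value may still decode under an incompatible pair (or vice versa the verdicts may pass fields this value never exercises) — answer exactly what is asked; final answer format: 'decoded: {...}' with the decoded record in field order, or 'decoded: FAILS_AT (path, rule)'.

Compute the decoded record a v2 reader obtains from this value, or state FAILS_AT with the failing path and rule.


each type pair in Device: writer, then reader
decode walk for Device under reader schema v2:
  role := "ADMIN"
  weight := 3.75
  version := 12 (from writer zip)
  writer codes: reserved -> dropped
  => decoded: {"role": "ADMIN", "weight": 3.75, "version": 12}

decoded: {"role": "ADMIN", "weight": 3.75, "version": 12}


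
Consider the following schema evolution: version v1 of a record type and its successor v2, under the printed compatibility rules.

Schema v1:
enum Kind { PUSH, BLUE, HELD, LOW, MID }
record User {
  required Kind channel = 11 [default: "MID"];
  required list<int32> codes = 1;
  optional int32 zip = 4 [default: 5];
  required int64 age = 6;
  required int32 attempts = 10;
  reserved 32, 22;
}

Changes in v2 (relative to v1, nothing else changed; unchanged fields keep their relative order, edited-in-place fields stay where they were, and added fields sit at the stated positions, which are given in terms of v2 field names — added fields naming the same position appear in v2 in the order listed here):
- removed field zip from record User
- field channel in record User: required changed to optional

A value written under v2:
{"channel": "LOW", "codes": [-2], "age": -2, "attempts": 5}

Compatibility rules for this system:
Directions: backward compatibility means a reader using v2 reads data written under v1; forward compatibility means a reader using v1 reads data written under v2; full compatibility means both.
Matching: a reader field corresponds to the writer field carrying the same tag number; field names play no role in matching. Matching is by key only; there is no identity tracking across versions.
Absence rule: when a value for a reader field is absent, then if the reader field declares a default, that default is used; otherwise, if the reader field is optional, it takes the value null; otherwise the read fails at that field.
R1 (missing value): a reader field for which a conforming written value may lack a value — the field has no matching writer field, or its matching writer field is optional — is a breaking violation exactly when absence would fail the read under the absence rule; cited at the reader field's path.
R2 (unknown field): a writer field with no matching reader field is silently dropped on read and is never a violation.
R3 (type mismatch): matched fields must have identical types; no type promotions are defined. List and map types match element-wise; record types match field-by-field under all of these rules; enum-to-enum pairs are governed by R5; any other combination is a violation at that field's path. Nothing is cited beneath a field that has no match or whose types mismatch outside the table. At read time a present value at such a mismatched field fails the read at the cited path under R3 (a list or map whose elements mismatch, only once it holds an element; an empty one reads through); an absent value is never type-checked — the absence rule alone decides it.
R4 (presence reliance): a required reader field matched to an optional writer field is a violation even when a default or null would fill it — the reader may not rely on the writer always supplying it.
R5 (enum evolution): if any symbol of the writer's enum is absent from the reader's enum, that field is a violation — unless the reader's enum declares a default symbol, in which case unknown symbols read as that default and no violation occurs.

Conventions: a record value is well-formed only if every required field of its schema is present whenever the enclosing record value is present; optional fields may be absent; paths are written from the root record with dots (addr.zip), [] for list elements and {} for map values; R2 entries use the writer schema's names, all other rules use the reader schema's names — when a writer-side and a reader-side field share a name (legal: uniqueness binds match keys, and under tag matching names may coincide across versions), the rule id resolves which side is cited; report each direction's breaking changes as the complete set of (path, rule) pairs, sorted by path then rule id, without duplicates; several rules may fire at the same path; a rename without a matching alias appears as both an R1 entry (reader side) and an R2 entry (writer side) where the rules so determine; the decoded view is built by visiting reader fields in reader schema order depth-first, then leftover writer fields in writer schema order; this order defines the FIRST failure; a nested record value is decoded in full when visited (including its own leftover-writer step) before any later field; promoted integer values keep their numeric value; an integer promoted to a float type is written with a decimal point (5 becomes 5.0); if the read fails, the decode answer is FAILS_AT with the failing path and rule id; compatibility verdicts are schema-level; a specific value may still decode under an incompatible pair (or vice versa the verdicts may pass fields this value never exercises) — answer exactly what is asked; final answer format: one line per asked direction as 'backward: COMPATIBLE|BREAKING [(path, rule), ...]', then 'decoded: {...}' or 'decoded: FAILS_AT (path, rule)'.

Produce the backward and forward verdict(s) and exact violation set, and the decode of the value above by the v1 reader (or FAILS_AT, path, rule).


backward: COMPATIBLE []; forward: BREAKING [(channel, R4)]; decoded: {"channel": "LOW", "codes": [-2], "zip": 5, "age": -2, "attempts": 5}

in User below, arrows point writer -> reader
backward pass over User, reader schema v2, writer schema v1:
  writer required, Kind -> Kind: reader channel maps from writer channel
  writer required, list<int32> -> list<int32>: reader codes maps from writer codes
  writer required, int64 -> int64: reader age maps from writer age
  writer required, int32 -> int32: reader attempts maps from writer attempts
  leftover writer field: zip
  => backward: COMPATIBLE
forward pass over User, reader schema v1, writer schema v2:
  writer optional, Kind -> Kind: reader channel maps from writer channel
  writer required, list<int32> -> list<int32>: reader codes maps from writer codes
  zip has no writer counterpart
  writer required, int64 -> int64: reader age maps from writer age
  writer required, int32 -> int32: reader attempts maps from writer attempts
  violation R4 at channel
  => forward verdict for User: BREAKING, 1 violation(s)
migrating the User value to v1:
  channel := "LOW"
  codes := [-2]
  zip := 5 (absent -> default)
  age := -2
  attempts := 5
  => decoded: {"channel": "LOW", "codes": [-2], "zip": 5, "age": -2, "attempts": 5}


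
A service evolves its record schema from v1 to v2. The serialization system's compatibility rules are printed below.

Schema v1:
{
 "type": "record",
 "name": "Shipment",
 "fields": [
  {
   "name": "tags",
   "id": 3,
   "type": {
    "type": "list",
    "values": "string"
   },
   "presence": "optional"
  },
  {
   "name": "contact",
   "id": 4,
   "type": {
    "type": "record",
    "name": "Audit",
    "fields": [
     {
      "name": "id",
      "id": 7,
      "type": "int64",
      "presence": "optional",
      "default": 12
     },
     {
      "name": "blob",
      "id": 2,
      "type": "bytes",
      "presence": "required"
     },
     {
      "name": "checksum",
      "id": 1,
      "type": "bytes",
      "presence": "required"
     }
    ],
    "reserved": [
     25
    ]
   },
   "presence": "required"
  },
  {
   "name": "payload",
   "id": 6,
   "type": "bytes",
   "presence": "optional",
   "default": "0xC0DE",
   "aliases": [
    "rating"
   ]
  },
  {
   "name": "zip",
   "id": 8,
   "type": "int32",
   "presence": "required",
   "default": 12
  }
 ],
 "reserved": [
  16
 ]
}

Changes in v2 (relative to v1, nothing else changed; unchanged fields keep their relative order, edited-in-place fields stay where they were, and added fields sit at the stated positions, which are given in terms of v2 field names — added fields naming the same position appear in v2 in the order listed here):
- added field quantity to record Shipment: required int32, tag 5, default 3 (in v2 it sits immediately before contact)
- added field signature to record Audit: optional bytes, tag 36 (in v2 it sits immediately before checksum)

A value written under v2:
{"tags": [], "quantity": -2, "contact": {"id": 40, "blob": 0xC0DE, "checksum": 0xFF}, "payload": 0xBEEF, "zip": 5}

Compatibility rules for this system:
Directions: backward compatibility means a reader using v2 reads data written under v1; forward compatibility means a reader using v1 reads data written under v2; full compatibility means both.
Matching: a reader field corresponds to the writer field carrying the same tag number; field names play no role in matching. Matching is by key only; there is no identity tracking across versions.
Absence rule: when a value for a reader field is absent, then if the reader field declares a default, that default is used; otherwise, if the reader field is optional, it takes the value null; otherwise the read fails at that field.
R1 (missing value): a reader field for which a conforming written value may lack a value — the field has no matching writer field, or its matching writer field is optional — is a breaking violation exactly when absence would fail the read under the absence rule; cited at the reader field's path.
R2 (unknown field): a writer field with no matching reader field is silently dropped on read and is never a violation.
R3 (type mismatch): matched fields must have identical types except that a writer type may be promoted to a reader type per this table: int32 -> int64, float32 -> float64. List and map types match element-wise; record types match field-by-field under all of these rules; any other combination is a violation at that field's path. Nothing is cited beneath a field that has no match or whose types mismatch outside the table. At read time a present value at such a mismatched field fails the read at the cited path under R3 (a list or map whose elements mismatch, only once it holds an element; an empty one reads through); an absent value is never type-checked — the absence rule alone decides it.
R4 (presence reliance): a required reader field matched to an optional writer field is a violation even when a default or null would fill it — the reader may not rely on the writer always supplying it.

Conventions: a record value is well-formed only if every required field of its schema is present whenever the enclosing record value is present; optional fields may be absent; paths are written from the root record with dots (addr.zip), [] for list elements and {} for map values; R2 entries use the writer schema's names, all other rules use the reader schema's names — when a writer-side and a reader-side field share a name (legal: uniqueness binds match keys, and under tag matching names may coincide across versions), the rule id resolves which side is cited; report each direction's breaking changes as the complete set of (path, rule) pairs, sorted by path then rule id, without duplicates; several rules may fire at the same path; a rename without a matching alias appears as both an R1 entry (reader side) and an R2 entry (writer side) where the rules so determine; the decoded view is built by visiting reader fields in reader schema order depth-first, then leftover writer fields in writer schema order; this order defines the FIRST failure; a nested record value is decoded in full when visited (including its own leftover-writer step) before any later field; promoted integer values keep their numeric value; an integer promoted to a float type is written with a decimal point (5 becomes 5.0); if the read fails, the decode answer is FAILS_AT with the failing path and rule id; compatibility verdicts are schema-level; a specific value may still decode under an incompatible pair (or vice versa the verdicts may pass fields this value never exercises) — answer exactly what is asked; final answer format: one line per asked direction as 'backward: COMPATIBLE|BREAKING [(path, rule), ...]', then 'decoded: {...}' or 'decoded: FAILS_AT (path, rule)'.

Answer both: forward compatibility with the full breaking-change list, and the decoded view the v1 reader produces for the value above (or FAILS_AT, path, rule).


each type pair in Shipment: writer, then reader
forward on Shipment — v1 reading data written by v2:
  tags: list<string> -> list<string>, writer optional; from tags
  contact: Audit -> Audit, writer required; from contact
  payload: bytes -> bytes, writer optional; from payload
  zip: int32 -> int32, writer required; from zip
  quantity (writer side), unknown to reader
  contact.id: int64 -> int64, writer optional; from contact.id
  contact.blob: bytes -> bytes, writer required; from contact.blob
  contact.checksum: bytes -> bytes, writer required; from contact.checksum
  contact.signature (writer side), unknown to reader
  nothing fires on Shipment: forward is COMPATIBLE
decode (reader v1):
  tags := []
  contact.id := 40
  contact.blob := 0xC0DE
  contact.checksum := 0xFF
  payload := 0xBEEF
  zip := 5
  writer quantity: unmatched, discarded
  => decoded: {"tags": [], "contact": {"id": 40, "blob": 0xC0DE, "checksum": 0xFF}, "payload": 0xBEEF, "zip": 5}
checking off the Shipment differences that do not matter here:
  added field quantity to record Shipment: required int32, tag 5, default 3 (in v2 it sits immediately before contact) -> inert for the asked Shipment verdict: nothing fires
  added field signature to record Audit: optional bytes, tag 36 (in v2 it sits immediately before checksum) -> inert for the asked Shipment verdict: nothing fires

forward: COMPATIBLE []; decoded: {"tags": [], "contact": {"id": 40, "blob": 0xC0DE, "checksum": 0xFF}, "payload": 0xBEEF, "zip": 5}


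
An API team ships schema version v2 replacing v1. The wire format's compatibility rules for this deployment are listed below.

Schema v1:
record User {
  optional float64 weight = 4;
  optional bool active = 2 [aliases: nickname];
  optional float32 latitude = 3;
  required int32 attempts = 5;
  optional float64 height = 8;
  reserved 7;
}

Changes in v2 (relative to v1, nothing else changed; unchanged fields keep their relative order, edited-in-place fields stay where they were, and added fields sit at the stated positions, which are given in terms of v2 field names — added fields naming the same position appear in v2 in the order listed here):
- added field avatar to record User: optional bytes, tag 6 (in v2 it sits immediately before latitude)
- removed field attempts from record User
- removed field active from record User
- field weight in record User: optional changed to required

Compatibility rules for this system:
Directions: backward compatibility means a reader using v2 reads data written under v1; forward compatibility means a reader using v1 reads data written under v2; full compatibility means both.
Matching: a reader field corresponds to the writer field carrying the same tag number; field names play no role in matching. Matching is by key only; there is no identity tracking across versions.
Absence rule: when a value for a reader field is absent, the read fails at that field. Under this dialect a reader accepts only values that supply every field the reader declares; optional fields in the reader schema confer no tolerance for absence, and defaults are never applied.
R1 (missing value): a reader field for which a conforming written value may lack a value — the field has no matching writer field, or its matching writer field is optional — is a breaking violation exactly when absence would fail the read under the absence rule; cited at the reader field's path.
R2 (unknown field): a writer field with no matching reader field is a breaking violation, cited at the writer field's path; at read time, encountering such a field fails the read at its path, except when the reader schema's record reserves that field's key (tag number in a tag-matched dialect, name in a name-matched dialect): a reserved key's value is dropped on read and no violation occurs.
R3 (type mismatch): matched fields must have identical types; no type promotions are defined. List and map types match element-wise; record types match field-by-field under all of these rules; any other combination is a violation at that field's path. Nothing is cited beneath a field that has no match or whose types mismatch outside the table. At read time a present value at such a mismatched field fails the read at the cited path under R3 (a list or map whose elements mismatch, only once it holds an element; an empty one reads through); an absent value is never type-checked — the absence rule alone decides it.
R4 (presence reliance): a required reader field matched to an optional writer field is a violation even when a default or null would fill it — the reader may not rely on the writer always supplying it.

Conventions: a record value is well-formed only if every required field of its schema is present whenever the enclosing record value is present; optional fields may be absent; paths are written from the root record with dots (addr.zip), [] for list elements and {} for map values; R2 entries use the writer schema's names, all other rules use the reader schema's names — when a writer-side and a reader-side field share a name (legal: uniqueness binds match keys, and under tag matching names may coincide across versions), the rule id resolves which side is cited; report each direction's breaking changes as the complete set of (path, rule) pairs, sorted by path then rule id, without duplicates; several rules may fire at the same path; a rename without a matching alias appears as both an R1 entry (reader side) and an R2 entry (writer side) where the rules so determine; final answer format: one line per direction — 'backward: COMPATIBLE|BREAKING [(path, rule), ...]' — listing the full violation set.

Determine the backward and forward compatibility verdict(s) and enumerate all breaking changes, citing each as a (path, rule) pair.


backward: BREAKING [(active, R2), (attempts, R2), (avatar, R1), (height, R1), (latitude, R1), (weight, R1), (weight, R4)]; forward: BREAKING [(active, R1), (attempts, R1), (avatar, R2), (height, R1), (latitude, R1)]

each type pair in User: writer, then reader
checking backward for User: reader v2 against writer v1:
  writer optional, float64 -> float64: reader weight maps from writer weight
  no writer field matches reader avatar
  writer optional, float32 -> float32: reader latitude maps from writer latitude
  writer optional, float64 -> float64: reader height maps from writer height
  active (writer side), unknown to reader
  attempts (writer side), unknown to reader
  rule R2 violated at active
  rule R2 violated at attempts
  rule R1 violated at avatar
  rule R1 violated at height
  rule R1 violated at latitude
  rule R1 violated at weight
  rule R4 violated at weight
  => 7 violation(s): backward is BREAKING for User
checking forward for User: reader v1 against writer v2:
  writer required, float64 -> float64: reader weight maps from writer weight
  no writer field matches reader active
  writer optional, float32 -> float32: reader latitude maps from writer latitude
  no writer field matches reader attempts
  writer optional, float64 -> float64: reader height maps from writer height
  avatar (writer side), unknown to reader
  rule R1 violated at active
  rule R1 violated at attempts
  rule R2 violated at avatar
  rule R1 violated at height
  rule R1 violated at latitude
  => 5 violation(s): forward is BREAKING for User


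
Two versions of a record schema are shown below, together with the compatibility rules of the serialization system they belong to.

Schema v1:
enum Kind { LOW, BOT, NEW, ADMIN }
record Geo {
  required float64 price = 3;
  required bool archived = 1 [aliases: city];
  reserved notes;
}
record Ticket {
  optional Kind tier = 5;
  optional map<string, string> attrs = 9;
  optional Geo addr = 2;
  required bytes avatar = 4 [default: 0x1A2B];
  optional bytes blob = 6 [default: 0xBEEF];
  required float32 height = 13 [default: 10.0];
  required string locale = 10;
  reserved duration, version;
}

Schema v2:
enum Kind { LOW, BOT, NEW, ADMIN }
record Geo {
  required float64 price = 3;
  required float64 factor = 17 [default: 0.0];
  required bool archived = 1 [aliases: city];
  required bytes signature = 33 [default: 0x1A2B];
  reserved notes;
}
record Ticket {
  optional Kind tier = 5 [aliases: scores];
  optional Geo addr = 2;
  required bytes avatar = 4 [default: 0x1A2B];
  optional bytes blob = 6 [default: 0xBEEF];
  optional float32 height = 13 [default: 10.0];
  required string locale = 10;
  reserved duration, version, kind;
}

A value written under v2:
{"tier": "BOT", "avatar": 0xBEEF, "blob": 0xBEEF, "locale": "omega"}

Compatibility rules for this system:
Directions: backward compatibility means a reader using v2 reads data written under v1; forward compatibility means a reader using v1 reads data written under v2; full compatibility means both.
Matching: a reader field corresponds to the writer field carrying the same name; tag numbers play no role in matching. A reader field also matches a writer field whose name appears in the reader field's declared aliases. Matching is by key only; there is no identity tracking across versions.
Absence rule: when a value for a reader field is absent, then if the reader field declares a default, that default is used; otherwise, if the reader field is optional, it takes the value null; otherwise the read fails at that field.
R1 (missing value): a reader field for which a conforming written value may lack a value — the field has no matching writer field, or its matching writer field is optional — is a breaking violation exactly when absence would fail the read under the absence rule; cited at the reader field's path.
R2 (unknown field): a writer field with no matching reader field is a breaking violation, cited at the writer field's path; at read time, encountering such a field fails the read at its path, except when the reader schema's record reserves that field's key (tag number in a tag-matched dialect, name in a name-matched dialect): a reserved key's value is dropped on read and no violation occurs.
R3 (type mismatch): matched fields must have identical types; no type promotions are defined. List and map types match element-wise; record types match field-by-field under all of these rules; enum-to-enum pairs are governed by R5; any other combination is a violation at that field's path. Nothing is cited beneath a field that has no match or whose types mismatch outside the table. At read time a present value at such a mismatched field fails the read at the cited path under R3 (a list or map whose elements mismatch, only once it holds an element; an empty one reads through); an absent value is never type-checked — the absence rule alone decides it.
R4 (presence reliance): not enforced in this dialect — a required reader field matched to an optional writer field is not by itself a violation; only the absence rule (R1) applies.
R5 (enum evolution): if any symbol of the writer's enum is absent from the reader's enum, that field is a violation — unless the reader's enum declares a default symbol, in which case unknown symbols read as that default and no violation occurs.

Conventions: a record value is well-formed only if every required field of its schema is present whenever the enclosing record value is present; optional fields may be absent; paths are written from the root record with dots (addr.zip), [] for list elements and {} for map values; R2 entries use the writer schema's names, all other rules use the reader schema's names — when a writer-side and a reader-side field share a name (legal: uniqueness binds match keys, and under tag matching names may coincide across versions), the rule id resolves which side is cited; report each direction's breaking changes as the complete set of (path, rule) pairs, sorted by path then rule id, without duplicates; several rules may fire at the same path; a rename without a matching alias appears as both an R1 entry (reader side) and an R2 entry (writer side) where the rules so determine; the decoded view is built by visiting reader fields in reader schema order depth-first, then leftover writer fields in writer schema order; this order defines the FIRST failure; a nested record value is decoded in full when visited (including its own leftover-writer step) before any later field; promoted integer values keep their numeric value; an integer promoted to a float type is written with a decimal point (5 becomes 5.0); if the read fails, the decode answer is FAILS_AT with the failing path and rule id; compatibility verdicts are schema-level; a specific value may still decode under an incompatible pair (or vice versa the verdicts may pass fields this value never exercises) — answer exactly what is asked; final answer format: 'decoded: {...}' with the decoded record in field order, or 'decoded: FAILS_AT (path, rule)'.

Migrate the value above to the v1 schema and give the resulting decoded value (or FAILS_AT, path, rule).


the writer's type comes first in each Ticket pair
decoding the Ticket value with the v1 reader:
  tier := "BOT"
  attrs := null (not supplied -> null)
  addr := null (not supplied -> null)
  avatar := 0xBEEF
  blob := 0xBEEF
  height := 10.0 (no value, default fills)
  locale := "omega"
  => decoded: {"tier": "BOT", "attrs": null, "addr": null, "avatar": 0xBEEF, "blob": 0xBEEF, "height": 10.0, "locale": "omega"}
checking off the Ticket differences that do not matter here:
  field height in record Ticket: required changed to optional -> triggers nothing under the printed rules; the Ticket answer is the same either way
  removed field attrs from record Ticket -> a verdict-level change on Ticket — the shown value reads the same
  added field signature to record Geo: required bytes, tag 33, default 0x1A2B (in v2 it sits last) -> a verdict-level change on Ticket — the shown value reads the same
  added field factor to record Geo: required float64, tag 17, default 0.0 (in v2 it sits immediately before archived) -> a verdict-level change on Ticket — the shown value reads the same

decoded: {"tier": "BOT", "attrs": null, "addr": null, "avatar": 0xBEEF, "blob": 0xBEEF, "height": 10.0, "locale": "omega"}


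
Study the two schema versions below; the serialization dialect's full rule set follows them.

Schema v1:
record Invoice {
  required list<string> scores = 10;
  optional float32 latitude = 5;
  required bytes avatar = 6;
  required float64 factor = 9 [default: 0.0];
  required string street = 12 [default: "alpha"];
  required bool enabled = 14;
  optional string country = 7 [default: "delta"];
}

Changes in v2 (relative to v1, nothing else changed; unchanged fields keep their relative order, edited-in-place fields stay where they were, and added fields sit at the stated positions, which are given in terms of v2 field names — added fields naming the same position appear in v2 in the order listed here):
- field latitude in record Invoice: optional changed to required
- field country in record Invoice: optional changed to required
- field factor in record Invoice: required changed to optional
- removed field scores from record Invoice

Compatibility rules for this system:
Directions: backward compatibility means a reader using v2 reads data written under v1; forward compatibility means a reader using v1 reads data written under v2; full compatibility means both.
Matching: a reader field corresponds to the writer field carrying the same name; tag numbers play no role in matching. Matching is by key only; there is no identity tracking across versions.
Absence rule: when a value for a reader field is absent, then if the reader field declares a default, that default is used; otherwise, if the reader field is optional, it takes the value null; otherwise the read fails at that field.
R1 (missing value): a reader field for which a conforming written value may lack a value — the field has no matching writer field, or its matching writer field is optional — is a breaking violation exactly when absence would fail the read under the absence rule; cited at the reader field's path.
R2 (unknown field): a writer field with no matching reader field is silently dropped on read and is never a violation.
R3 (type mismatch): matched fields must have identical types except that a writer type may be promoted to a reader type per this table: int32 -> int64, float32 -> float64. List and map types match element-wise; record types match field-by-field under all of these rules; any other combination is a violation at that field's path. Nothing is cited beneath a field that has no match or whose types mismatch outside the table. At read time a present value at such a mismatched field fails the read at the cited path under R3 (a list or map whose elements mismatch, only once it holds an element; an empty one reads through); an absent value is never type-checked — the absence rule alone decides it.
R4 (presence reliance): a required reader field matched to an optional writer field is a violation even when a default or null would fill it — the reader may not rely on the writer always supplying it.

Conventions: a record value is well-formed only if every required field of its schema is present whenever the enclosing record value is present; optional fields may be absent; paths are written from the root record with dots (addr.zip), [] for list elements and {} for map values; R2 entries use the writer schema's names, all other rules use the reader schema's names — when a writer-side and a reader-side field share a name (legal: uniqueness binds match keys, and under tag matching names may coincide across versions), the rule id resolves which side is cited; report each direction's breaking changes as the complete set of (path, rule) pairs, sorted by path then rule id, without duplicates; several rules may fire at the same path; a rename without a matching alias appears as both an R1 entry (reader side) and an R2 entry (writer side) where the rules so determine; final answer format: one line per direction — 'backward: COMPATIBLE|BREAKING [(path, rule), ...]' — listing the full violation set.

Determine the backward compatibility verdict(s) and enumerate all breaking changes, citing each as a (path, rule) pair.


each type pair in Invoice: writer, then reader
backward pass over Invoice, reader schema v2, writer schema v1:
  latitude: paired with writer latitude (float32 -> float32; writer optional)
  avatar: paired with writer avatar (bytes -> bytes; writer required)
  factor: paired with writer factor (float64 -> float64; writer required)
  street: paired with writer street (string -> string; writer required)
  enabled: paired with writer enabled (bool -> bool; writer required)
  country: paired with writer country (string -> string; writer optional)
  scores (writer side), unknown to reader
  R4 fires at country
  R1 fires at latitude
  R4 fires at latitude
  => 3 violation(s): backward is BREAKING for Invoice
ruling out the remaining Invoice differences:
  field factor in record Invoice: required changed to optional -> fires only in the forward direction of Invoice, which is not asked here
  removed field scores from record Invoice -> fires only in the forward direction of Invoice, which is not asked here

backward: BREAKING [(country, R4), (latitude, R1), (latitude, R4)]
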